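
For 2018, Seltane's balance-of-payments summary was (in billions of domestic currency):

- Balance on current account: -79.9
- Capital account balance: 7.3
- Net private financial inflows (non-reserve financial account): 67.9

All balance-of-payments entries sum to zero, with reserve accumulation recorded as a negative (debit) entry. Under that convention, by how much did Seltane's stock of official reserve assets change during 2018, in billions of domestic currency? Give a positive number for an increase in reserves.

Official reserve transactions balance = -((-79.9) + 7.3 + 67.9) = 4.7
An accumulation of reserves is recorded as a debit (negative entry), so the change in the stock of reserves is the negative of that balance.
Change in official reserves = -(4.7) = -4.7

-4.7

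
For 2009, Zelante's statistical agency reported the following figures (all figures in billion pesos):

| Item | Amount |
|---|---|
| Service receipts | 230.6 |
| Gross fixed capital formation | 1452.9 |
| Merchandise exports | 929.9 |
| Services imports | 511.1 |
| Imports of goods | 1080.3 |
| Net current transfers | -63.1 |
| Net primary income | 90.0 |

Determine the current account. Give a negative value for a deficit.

Goods balance = 929.9 - 1080.3 = -150.4
Services balance = 230.6 - 511.1 = -280.5
Trade balance (goods + services) = -150.4 + (-280.5) = -430.9
Net primary income = 90.0
Net secondary income = -63.1
Current account = -430.9 + 90.0 + (-63.1) = -404.0

-404.0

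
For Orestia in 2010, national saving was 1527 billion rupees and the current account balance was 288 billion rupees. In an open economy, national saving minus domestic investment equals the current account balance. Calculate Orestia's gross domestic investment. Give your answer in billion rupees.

I = S - CA = 1527 - 288 = 1239

1239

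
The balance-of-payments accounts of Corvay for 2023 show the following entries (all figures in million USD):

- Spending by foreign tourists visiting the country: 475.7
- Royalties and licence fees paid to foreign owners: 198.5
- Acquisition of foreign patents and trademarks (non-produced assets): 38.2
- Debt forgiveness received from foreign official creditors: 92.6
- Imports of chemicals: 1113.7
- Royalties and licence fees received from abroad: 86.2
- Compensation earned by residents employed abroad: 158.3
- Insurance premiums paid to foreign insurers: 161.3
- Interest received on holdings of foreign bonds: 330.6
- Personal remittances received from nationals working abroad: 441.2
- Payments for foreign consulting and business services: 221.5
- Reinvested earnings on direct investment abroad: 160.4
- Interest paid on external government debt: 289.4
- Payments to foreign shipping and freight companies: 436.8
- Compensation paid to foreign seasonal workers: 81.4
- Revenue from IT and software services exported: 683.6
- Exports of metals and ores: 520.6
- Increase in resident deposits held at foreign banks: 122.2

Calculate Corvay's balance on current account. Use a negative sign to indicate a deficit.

354.0

Goods: -1113.7 + 520.6 = -593.1
Services: -161.3 - 198.5 - 221.5 - 436.8 + 683.6 + 475.7 + 86.2 = 227.4
Primary income: -289.4 + 158.3 - 81.4 + 160.4 + 330.6 = 278.5
Secondary income: 441.2
Current account = (-593.1) + 227.4 + 278.5 + 441.2 = 354.0
(Excluded from the current account — capital account: acquisition of foreign patents and trademarks (non-produced assets) 38.2, debt forgiveness received from foreign official creditors 92.6; financial account: increase in resident deposits held at foreign banks 122.2.)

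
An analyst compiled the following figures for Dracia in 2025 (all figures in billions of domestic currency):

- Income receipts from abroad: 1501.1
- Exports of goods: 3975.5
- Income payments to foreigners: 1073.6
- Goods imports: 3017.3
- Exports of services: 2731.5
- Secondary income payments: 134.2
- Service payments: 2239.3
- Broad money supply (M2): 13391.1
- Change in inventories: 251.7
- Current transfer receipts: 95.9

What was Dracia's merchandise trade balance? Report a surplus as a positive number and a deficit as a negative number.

958.2

Goods balance = 3975.5 - 3017.3 = 958.2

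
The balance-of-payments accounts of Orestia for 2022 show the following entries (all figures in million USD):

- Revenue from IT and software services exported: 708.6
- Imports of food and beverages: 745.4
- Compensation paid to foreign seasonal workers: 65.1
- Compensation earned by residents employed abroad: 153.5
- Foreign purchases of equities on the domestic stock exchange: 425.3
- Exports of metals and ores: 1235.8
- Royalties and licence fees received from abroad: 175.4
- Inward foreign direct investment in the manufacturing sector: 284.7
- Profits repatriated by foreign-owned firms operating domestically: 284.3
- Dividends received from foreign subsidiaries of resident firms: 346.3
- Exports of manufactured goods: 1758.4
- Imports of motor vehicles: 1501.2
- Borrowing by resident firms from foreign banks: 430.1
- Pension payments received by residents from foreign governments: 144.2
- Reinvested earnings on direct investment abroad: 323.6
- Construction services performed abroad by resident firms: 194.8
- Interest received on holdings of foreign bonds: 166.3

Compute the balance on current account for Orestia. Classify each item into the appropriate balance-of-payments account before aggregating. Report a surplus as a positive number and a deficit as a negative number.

Goods: -745.4 + 1758.4 + 1235.8 - 1501.2 = 747.6
Services: 175.4 + 194.8 + 708.6 = 1078.8
Primary income: -65.1 + 346.3 - 284.3 + 166.3 + 323.6 + 153.5 = 640.3
Secondary income: 144.2
Current account = 747.6 + 1078.8 + 640.3 + 144.2 = 2610.9
(Excluded from the current account — financial account: foreign purchases of equities on the domestic stock exchange 425.3, inward foreign direct investment in the manufacturing sector 284.7, borrowing by resident firms from foreign banks 430.1.)

2610.9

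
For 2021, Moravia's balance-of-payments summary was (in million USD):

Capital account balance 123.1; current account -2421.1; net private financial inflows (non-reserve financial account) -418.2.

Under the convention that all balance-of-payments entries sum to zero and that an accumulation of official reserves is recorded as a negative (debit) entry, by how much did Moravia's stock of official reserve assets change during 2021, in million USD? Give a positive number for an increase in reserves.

Official reserve transactions balance = -((-2421.1) + 123.1 + (-418.2)) = 2716.2
An accumulation of reserves is recorded as a debit (negative entry), so the change in the stock of reserves is the negative of that balance.
Change in official reserves = -(2716.2) = -2716.2

-2716.2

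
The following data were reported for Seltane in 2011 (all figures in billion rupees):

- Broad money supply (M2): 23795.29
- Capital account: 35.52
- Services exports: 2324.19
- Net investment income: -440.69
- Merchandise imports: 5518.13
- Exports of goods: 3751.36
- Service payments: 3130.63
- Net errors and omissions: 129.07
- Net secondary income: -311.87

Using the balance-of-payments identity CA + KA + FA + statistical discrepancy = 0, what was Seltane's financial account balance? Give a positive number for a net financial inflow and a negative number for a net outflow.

3161.18

Goods balance = 3751.36 - 5518.13 = -1766.77
Services balance = 2324.19 - 3130.63 = -806.44
Trade balance (goods + services) = -1766.77 + (-806.44) = -2573.21
Net primary income = -440.69
Net secondary income = -311.87
Current account = -2573.21 + (-440.69) + (-311.87) = -3325.77
Financial account = -(-3325.77 + 35.52 + 129.07) = 3161.18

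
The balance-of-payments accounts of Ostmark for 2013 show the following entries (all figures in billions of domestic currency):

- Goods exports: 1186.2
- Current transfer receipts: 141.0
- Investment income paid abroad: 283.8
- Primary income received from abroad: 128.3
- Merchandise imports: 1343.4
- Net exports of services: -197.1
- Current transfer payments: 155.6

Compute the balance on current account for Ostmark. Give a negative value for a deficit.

-524.4

Goods balance = 1186.2 - 1343.4 = -157.2
Services balance = -197.1
Trade balance (goods + services) = -157.2 + (-197.1) = -354.3
Net primary income = 128.3 - 283.8 = -155.5
Net secondary income = 141.0 - 155.6 = -14.6
Current account = -354.3 + (-155.5) + (-14.6) = -524.4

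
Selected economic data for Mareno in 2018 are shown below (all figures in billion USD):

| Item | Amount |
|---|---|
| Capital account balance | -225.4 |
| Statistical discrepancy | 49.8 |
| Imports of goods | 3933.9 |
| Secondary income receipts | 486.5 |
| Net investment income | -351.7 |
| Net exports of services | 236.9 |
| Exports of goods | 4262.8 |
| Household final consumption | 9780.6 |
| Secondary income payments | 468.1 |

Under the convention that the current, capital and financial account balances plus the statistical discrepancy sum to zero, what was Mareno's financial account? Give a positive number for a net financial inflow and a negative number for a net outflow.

-56.9

Goods balance = 4262.8 - 3933.9 = 328.9
Services balance = 236.9
Trade balance (goods + services) = 328.9 + 236.9 = 565.8
Net primary income = -351.7
Net secondary income = 486.5 - 468.1 = 18.4
Current account = 565.8 + (-351.7) + 18.4 = 232.5
Financial account = -(232.5 + (-225.4) + 49.8) = -56.9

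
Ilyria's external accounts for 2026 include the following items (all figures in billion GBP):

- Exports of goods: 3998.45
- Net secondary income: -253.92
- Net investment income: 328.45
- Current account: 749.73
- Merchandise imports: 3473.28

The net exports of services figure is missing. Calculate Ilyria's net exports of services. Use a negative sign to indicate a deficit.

Current account = goods balance + services balance + net primary income + net secondary income
Sum of the known components = 599.70
Net exports of services = CA - (known components) = 749.73 - 599.70 = 150.03

150.03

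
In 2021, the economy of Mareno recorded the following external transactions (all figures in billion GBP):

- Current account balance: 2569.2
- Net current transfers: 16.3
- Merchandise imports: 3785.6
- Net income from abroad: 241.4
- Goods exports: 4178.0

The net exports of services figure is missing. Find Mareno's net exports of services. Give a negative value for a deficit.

Current account = goods balance + services balance + net primary income + net secondary income
Sum of the known components = 650.1
Net exports of services = CA - (known components) = 2569.2 - 650.1 = 1919.1

1919.1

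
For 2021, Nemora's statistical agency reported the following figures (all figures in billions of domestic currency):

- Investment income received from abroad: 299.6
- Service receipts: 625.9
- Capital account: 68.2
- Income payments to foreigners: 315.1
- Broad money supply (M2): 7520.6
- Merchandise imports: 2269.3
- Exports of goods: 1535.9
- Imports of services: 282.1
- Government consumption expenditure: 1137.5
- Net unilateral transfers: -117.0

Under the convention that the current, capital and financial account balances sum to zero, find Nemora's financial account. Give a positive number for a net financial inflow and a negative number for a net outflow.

453.9

Goods balance = 1535.9 - 2269.3 = -733.4
Services balance = 625.9 - 282.1 = 343.8
Trade balance (goods + services) = -733.4 + 343.8 = -389.6
Net primary income = 299.6 - 315.1 = -15.5
Net secondary income = -117.0
Current account = -389.6 + (-15.5) + (-117.0) = -522.1
Financial account = -(-522.1 + 68.2) = 453.9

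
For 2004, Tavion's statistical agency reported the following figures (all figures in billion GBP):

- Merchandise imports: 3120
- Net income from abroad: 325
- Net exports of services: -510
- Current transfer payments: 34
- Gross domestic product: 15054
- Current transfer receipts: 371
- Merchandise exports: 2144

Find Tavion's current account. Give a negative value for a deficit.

Goods balance = 2144 - 3120 = -976
Services balance = -510
Trade balance (goods + services) = -976 + (-510) = -1486
Net primary income = 325
Net secondary income = 371 - 34 = 337
Current account = -1486 + 325 + 337 = -824

-824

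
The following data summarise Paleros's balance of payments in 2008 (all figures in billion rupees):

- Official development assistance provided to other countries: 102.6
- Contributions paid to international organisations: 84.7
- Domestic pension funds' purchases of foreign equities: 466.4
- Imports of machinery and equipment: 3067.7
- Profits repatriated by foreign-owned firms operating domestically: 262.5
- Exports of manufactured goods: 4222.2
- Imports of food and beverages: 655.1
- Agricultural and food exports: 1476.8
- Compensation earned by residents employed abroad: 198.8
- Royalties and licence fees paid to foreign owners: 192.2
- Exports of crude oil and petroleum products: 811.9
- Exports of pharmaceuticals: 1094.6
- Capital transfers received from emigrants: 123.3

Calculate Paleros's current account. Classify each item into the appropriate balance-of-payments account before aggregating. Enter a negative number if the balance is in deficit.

3439.5

Goods: 4222.2 + 1094.6 + 1476.8 - 655.1 + 811.9 - 3067.7 = 3882.7
Services: -192.2
Primary income: -262.5 + 198.8 = -63.7
Secondary income: -84.7 - 102.6 = -187.3
Current account = 3882.7 + (-192.2) + (-63.7) + (-187.3) = 3439.5
(Excluded from the current account — financial account: domestic pension funds' purchases of foreign equities 466.4; capital account: capital transfers received from emigrants 123.3.)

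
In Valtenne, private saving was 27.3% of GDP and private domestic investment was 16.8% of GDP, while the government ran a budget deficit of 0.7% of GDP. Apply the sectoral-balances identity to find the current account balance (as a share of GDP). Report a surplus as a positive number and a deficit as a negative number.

By the sectoral-balances identity, CA = (S_private - I) + (T - G).
Private balance = 27.3 - 16.8 = 10.5
Government balance (T - G) = -0.7
CA = 10.5 + (-0.7) = 9.8

9.8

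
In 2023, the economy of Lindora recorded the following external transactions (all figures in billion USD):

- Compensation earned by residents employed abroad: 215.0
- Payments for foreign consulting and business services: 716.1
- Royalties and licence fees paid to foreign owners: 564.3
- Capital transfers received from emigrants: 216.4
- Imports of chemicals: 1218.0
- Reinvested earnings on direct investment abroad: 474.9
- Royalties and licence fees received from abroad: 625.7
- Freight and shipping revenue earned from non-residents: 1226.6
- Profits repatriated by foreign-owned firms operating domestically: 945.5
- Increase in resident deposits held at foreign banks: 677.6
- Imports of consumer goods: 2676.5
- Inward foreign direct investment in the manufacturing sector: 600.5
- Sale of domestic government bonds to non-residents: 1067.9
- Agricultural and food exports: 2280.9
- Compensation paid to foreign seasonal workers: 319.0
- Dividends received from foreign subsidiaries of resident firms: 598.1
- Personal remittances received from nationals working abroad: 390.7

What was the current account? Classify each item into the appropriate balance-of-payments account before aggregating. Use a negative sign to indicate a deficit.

Goods: -2676.5 - 1218.0 + 2280.9 = -1613.6
Services: 1226.6 + 625.7 - 564.3 - 716.1 = 571.9
Primary income: -945.5 - 319.0 + 474.9 + 598.1 + 215.0 = 23.5
Secondary income: 390.7
Current account = (-1613.6) + 571.9 + 23.5 + 390.7 = -627.5
(Excluded from the current account — capital account: capital transfers received from emigrants 216.4; financial account: increase in resident deposits held at foreign banks 677.6, inward foreign direct investment in the manufacturing sector 600.5, sale of domestic government bonds to non-residents 1067.9.)

-627.5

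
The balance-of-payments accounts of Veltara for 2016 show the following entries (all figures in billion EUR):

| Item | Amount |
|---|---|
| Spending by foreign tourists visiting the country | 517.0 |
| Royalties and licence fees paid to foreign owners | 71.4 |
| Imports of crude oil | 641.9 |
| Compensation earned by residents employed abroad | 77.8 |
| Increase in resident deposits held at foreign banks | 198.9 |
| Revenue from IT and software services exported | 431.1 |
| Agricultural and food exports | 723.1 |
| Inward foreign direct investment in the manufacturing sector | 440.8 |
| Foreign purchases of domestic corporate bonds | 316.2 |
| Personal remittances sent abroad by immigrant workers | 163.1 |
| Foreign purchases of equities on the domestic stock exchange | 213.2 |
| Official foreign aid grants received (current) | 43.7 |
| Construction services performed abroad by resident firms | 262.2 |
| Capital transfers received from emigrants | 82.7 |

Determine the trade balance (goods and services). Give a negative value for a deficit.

Goods: 723.1 - 641.9 = 81.2
Services: -71.4 + 431.1 + 517.0 + 262.2 = 1138.9
Trade balance = 81.2 + 1138.9 = 1220.1
(Excluded from the trade balance — primary income: compensation earned by residents employed abroad 77.8; financial account: increase in resident deposits held at foreign banks 198.9, inward foreign direct investment in the manufacturing sector 440.8, foreign purchases of domestic corporate bonds 316.2, foreign purchases of equities on the domestic stock exchange 213.2; secondary income: personal remittances sent abroad by immigrant workers 163.1, official foreign aid grants received (current) 43.7; capital account: capital transfers received from emigrants 82.7.)

1220.1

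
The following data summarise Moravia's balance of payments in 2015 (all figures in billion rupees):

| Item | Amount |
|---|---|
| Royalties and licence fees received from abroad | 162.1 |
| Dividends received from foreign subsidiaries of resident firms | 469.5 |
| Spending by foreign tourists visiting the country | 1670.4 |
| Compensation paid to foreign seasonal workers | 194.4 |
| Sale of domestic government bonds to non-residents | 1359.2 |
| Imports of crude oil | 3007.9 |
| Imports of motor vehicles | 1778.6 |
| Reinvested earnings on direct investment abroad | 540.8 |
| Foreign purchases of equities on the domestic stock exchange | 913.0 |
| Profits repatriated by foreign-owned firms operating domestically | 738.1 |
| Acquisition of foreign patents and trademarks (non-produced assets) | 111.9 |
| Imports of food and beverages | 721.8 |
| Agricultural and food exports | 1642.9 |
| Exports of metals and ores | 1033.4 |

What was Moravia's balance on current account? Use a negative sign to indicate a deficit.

Goods: 1033.4 - 3007.9 + 1642.9 - 721.8 - 1778.6 = -2832.0
Services: 162.1 + 1670.4 = 1832.5
Primary income: 469.5 - 194.4 + 540.8 - 738.1 = 77.8
Current account = (-2832.0) + 1832.5 + 77.8 = -921.7
(Excluded from the current account — financial account: sale of domestic government bonds to non-residents 1359.2, foreign purchases of equities on the domestic stock exchange 913.0; capital account: acquisition of foreign patents and trademarks (non-produced assets) 111.9.)

-921.7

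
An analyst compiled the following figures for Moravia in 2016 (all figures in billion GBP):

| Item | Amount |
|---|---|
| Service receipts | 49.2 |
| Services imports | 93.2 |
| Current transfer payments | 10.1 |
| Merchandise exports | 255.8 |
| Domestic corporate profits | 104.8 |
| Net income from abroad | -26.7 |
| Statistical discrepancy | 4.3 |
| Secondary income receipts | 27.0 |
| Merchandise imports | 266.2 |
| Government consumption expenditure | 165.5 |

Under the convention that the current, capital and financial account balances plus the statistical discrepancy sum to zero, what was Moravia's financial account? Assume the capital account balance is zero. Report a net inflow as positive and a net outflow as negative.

59.9

Goods balance = 255.8 - 266.2 = -10.4
Services balance = 49.2 - 93.2 = -44.0
Trade balance (goods + services) = -10.4 + (-44.0) = -54.4
Net primary income = -26.7
Net secondary income = 27.0 - 10.1 = 16.9
Current account = -54.4 + (-26.7) + 16.9 = -64.2
Financial account = -(-64.2 + 4.3) = 59.9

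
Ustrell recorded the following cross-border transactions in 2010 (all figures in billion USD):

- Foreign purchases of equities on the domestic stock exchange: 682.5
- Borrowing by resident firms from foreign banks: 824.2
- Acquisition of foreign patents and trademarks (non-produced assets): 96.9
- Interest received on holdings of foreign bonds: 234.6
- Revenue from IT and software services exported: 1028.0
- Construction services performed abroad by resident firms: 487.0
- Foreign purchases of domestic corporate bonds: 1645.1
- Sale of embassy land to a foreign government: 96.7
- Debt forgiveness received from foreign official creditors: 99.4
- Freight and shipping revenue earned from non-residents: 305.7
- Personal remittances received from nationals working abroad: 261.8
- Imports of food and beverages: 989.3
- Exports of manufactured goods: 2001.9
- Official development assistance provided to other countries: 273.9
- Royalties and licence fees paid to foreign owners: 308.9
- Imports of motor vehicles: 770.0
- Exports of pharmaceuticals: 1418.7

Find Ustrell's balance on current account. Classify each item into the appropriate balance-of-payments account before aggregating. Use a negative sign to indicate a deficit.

3395.6

Goods: -989.3 - 770.0 + 1418.7 + 2001.9 = 1661.3
Services: -308.9 + 305.7 + 1028.0 + 487.0 = 1511.8
Primary income: 234.6
Secondary income: 261.8 - 273.9 = -12.1
Current account = 1661.3 + 1511.8 + 234.6 + (-12.1) = 3395.6
(Excluded from the current account — financial account: foreign purchases of equities on the domestic stock exchange 682.5, borrowing by resident firms from foreign banks 824.2, foreign purchases of domestic corporate bonds 1645.1; capital account: acquisition of foreign patents and trademarks (non-produced assets) 96.9, sale of embassy land to a foreign government 96.7, debt forgiveness received from foreign official creditors 99.4.)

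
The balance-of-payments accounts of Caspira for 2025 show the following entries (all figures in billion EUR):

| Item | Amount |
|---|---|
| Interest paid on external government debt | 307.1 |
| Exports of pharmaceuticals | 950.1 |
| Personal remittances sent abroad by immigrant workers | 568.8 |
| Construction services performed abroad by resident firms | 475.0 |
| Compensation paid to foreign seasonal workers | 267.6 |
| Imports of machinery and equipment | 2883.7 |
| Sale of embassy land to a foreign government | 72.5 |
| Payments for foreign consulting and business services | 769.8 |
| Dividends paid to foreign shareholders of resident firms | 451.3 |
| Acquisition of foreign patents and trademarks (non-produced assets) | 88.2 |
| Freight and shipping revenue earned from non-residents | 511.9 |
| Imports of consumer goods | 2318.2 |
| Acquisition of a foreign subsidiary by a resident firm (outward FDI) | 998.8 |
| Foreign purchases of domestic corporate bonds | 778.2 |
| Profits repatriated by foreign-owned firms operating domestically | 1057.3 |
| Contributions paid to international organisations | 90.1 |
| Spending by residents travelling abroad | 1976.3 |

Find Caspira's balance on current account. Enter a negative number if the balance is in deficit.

-8753.2

Goods: -2318.2 - 2883.7 + 950.1 = -4251.8
Services: -1976.3 + 475.0 - 769.8 + 511.9 = -1759.2
Primary income: -267.6 - 451.3 - 307.1 - 1057.3 = -2083.3
Secondary income: -568.8 - 90.1 = -658.9
Current account = (-4251.8) + (-1759.2) + (-2083.3) + (-658.9) = -8753.2
(Excluded from the current account — capital account: sale of embassy land to a foreign government 72.5, acquisition of foreign patents and trademarks (non-produced assets) 88.2; financial account: acquisition of a foreign subsidiary by a resident firm (outward FDI) 998.8, foreign purchases of domestic corporate bonds 778.2.)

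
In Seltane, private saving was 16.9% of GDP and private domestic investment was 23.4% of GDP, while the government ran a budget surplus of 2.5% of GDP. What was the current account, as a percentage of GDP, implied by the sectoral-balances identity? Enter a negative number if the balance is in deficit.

-4.0

By the sectoral-balances identity, CA = (S_private - I) + (T - G).
Private balance = 16.9 - 23.4 = -6.5
Government balance (T - G) = 2.5
CA = -6.5 + 2.5 = -4.0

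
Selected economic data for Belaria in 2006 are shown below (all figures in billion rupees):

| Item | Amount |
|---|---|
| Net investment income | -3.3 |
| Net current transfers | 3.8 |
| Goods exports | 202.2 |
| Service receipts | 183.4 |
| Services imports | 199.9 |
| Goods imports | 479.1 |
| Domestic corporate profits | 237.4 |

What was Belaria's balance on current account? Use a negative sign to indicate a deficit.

-292.9

Goods balance = 202.2 - 479.1 = -276.9
Services balance = 183.4 - 199.9 = -16.5
Trade balance (goods + services) = -276.9 + (-16.5) = -293.4
Net primary income = -3.3
Net secondary income = 3.8
Current account = -293.4 + (-3.3) + 3.8 = -292.9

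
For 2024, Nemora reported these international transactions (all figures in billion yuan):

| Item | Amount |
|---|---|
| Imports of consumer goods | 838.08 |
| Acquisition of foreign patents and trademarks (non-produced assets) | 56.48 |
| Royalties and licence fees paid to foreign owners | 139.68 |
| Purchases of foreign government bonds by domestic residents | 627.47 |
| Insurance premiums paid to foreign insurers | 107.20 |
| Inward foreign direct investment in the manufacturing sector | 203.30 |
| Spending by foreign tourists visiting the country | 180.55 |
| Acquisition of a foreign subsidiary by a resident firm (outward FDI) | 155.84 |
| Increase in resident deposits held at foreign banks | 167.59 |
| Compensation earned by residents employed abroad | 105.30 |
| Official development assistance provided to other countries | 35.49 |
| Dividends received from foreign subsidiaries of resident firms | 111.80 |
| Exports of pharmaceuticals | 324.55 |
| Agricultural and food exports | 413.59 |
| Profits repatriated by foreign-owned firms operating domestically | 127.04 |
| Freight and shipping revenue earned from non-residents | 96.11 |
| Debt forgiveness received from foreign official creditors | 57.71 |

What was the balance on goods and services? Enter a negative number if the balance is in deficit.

Goods: 324.55 + 413.59 - 838.08 = -99.94
Services: 180.55 - 107.20 + 96.11 - 139.68 = 29.78
Trade balance = -99.94 + 29.78 = -70.16
(Excluded from the trade balance — capital account: acquisition of foreign patents and trademarks (non-produced assets) 56.48, debt forgiveness received from foreign official creditors 57.71; financial account: purchases of foreign government bonds by domestic residents 627.47, inward foreign direct investment in the manufacturing sector 203.30, acquisition of a foreign subsidiary by a resident firm (outward FDI) 155.84, increase in resident deposits held at foreign banks 167.59; primary income: compensation earned by residents employed abroad 105.30, dividends received from foreign subsidiaries of resident firms 111.80, profits repatriated by foreign-owned firms operating domestically 127.04; secondary income: official development assistance provided to other countries 35.49.)

-70.16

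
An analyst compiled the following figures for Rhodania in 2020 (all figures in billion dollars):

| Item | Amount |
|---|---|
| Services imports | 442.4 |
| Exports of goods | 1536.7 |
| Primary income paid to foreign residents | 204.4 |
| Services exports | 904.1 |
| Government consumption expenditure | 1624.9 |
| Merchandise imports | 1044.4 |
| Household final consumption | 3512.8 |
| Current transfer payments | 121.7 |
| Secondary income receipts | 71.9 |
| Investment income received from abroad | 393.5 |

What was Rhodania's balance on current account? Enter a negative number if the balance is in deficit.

1093.3

Goods balance = 1536.7 - 1044.4 = 492.3
Services balance = 904.1 - 442.4 = 461.7
Trade balance (goods + services) = 492.3 + 461.7 = 954.0
Net primary income = 393.5 - 204.4 = 189.1
Net secondary income = 71.9 - 121.7 = -49.8
Current account = 954.0 + 189.1 + (-49.8) = 1093.3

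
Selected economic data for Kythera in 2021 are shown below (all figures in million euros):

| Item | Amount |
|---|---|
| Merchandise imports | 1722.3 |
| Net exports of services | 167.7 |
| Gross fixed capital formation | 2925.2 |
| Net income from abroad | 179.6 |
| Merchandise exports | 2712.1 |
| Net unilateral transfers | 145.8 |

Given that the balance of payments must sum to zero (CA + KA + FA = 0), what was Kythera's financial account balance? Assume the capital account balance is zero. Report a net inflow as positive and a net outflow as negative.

-1482.9

Goods balance = 2712.1 - 1722.3 = 989.8
Services balance = 167.7
Trade balance (goods + services) = 989.8 + 167.7 = 1157.5
Net primary income = 179.6
Net secondary income = 145.8
Current account = 1157.5 + 179.6 + 145.8 = 1482.9
Financial account = -(1482.9) = -1482.9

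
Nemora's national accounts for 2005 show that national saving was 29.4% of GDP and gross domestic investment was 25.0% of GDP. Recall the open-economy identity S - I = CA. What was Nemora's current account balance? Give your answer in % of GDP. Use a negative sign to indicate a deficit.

4.4

CA = S - I = 29.4 - 25.0 = 4.4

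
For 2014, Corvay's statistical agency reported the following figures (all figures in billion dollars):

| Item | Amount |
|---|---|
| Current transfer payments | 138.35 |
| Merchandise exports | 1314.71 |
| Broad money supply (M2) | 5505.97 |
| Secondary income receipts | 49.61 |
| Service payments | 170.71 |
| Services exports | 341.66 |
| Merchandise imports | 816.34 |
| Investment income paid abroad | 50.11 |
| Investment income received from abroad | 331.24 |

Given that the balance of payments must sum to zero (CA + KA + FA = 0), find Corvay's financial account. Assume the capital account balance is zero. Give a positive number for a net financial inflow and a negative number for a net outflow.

-861.71

Goods balance = 1314.71 - 816.34 = 498.37
Services balance = 341.66 - 170.71 = 170.95
Trade balance (goods + services) = 498.37 + 170.95 = 669.32
Net primary income = 331.24 - 50.11 = 281.13
Net secondary income = 49.61 - 138.35 = -88.74
Current account = 669.32 + 281.13 + (-88.74) = 861.71
Financial account = -(861.71) = -861.71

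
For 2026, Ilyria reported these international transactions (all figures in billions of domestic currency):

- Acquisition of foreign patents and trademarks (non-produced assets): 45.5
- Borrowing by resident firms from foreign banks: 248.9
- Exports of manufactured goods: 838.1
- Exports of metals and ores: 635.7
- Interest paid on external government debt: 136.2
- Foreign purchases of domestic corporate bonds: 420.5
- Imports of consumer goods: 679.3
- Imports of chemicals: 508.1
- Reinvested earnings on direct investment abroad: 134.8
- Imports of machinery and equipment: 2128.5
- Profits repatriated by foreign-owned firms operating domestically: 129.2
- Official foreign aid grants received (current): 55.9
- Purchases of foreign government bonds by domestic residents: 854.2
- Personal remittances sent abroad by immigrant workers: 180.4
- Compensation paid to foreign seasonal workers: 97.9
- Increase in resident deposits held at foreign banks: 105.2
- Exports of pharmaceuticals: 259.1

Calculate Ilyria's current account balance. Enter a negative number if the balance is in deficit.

Goods: -2128.5 + 838.1 - 679.3 - 508.1 + 635.7 + 259.1 = -1583.0
Primary income: -129.2 - 136.2 - 97.9 + 134.8 = -228.5
Secondary income: 55.9 - 180.4 = -124.5
Current account = (-1583.0) + (-228.5) + (-124.5) = -1936.0
(Excluded from the current account — capital account: acquisition of foreign patents and trademarks (non-produced assets) 45.5; financial account: borrowing by resident firms from foreign banks 248.9, foreign purchases of domestic corporate bonds 420.5, purchases of foreign government bonds by domestic residents 854.2, increase in resident deposits held at foreign banks 105.2.)

-1936.0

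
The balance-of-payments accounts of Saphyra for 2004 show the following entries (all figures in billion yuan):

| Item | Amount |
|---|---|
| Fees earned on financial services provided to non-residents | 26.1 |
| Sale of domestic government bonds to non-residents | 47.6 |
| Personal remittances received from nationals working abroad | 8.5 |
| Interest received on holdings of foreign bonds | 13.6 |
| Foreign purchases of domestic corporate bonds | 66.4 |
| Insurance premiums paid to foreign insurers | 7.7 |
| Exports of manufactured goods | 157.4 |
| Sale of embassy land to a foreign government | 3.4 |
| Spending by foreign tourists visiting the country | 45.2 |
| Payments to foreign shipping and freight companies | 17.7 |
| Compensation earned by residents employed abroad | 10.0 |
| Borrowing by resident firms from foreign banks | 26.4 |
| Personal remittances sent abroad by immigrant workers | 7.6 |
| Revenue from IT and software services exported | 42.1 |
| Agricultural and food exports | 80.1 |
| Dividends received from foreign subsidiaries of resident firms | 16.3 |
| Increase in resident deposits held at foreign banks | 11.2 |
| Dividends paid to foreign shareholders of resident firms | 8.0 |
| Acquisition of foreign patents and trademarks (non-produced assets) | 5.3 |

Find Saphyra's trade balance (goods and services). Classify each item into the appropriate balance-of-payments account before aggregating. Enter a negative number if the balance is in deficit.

Goods: 157.4 + 80.1 = 237.5
Services: 26.1 - 7.7 + 45.2 + 42.1 - 17.7 = 88.0
Trade balance = 237.5 + 88.0 = 325.5
(Excluded from the trade balance — financial account: sale of domestic government bonds to non-residents 47.6, foreign purchases of domestic corporate bonds 66.4, borrowing by resident firms from foreign banks 26.4, increase in resident deposits held at foreign banks 11.2; secondary income: personal remittances received from nationals working abroad 8.5, personal remittances sent abroad by immigrant workers 7.6; primary income: interest received on holdings of foreign bonds 13.6, compensation earned by residents employed abroad 10.0, dividends received from foreign subsidiaries of resident firms 16.3, dividends paid to foreign shareholders of resident firms 8.0; capital account: sale of embassy land to a foreign government 3.4, acquisition of foreign patents and trademarks (non-produced assets) 5.3.)

325.5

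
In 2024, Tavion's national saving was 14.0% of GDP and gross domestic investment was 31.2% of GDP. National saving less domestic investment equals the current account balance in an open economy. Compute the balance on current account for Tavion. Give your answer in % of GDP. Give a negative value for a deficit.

S - I = CA (net lending to the rest of the world).
CA = S - I = 14.0 - 31.2 = -17.2

-17.2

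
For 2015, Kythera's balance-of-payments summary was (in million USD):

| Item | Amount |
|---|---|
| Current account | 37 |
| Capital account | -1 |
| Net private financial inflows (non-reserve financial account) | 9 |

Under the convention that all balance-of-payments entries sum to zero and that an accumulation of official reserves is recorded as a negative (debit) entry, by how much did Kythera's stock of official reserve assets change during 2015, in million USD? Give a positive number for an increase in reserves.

Official reserve transactions balance = -(37 + (-1) + 9) = -45
An accumulation of reserves is recorded as a debit (negative entry), so the change in the stock of reserves is the negative of that balance.
Change in official reserves = -(-45) = 45

45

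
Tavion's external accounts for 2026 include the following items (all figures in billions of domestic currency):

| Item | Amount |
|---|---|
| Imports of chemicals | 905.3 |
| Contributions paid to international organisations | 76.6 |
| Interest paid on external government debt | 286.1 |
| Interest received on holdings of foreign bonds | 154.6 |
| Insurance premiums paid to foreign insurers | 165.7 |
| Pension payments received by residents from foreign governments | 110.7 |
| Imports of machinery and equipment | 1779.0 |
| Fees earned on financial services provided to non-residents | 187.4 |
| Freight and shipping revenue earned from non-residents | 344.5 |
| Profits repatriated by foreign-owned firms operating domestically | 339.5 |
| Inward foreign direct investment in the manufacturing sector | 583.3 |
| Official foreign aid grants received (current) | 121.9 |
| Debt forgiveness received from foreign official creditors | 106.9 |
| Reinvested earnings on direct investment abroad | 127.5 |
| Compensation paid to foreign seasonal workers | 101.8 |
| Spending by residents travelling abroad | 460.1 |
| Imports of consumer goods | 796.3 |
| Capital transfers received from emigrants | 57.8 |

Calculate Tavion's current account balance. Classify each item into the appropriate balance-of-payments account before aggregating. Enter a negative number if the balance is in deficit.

Goods: -796.3 - 905.3 - 1779.0 = -3480.6
Services: -460.1 + 187.4 - 165.7 + 344.5 = -93.9
Primary income: -339.5 + 154.6 - 286.1 + 127.5 - 101.8 = -445.3
Secondary income: -76.6 + 110.7 + 121.9 = 156.0
Current account = (-3480.6) + (-93.9) + (-445.3) + 156.0 = -3863.8
(Excluded from the current account — financial account: inward foreign direct investment in the manufacturing sector 583.3; capital account: debt forgiveness received from foreign official creditors 106.9, capital transfers received from emigrants 57.8.)

-3863.8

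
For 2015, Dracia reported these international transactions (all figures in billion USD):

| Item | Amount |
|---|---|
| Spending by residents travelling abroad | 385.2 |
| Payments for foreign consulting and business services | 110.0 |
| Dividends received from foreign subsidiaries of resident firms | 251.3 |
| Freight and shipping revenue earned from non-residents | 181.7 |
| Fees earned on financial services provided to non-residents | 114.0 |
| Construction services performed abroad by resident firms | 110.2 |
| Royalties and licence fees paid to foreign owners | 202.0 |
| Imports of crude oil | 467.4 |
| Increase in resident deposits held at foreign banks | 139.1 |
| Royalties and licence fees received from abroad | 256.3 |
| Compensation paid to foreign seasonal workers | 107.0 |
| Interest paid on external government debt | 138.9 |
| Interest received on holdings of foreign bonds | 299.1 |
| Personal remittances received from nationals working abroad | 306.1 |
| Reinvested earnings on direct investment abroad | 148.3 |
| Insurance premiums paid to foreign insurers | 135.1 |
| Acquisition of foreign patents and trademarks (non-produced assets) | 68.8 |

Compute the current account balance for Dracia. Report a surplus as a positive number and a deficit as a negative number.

121.4

Goods: -467.4
Services: 256.3 - 110.0 - 385.2 + 114.0 + 181.7 + 110.2 - 135.1 - 202.0 = -170.1
Primary income: -138.9 - 107.0 + 299.1 + 251.3 + 148.3 = 452.8
Secondary income: 306.1
Current account = (-467.4) + (-170.1) + 452.8 + 306.1 = 121.4
(Excluded from the current account — financial account: increase in resident deposits held at foreign banks 139.1; capital account: acquisition of foreign patents and trademarks (non-produced assets) 68.8.)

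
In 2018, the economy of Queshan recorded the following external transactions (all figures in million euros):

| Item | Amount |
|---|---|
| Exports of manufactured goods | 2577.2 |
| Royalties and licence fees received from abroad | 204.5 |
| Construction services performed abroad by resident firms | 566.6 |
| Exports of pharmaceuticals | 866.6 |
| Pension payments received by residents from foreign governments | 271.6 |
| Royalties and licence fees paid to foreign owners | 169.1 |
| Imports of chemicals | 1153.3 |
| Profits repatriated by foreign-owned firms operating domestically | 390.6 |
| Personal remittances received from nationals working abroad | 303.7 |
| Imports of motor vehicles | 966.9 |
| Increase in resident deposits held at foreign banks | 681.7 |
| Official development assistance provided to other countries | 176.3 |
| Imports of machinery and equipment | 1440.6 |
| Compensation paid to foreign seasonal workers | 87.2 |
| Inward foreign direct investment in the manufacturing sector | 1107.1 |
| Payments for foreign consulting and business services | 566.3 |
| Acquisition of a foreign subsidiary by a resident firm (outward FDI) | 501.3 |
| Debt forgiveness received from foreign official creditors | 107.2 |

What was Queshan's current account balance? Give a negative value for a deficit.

-160.1

Goods: -1440.6 + 2577.2 - 966.9 + 866.6 - 1153.3 = -117.0
Services: -169.1 + 204.5 + 566.6 - 566.3 = 35.7
Primary income: -87.2 - 390.6 = -477.8
Secondary income: -176.3 + 271.6 + 303.7 = 399.0
Current account = (-117.0) + 35.7 + (-477.8) + 399.0 = -160.1
(Excluded from the current account — financial account: increase in resident deposits held at foreign banks 681.7, inward foreign direct investment in the manufacturing sector 1107.1, acquisition of a foreign subsidiary by a resident firm (outward FDI) 501.3; capital account: debt forgiveness received from foreign official creditors 107.2.)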